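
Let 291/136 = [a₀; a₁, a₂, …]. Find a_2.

6

291 = 2·136 + 19   →  a_0 = 2
136 = 7·19 + 3   →  a_1 = 7
19 = 6·3 + 1   →  a_2 = 6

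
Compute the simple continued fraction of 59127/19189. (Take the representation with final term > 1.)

59127 = 3×19189 + 1560
19189 = 12×1560 + 469
1560 = 3×469 + 153
469 = 3×153 + 10
153 = 15×10 + 3
10 = 3×3 + 1
3 = 3×1 + 0  (stop)
So 59127/19189 = [3; 12, 3, 3, 15, 3, 3].

[3; 12, 3, 3, 15, 3, 3]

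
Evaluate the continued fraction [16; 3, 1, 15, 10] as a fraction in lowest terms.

Fold from the inside: start with 10/1.
  15 + 1/10 = 151/10
  1 + 10/151 = 161/151
  3 + 151/161 = 634/161
  16 + 161/634 = 10305/634

10305/634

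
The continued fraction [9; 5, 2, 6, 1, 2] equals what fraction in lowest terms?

Fold from the inside: start with 2/1.
  1 + 1/2 = 3/2
  6 + 2/3 = 20/3
  2 + 3/20 = 43/20
  5 + 20/43 = 235/43
  9 + 43/235 = 2158/235

2158/235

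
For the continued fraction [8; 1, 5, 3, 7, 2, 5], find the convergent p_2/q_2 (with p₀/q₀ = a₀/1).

53/6

Using pₖ = aₖpₖ₋₁ + pₖ₋₂, qₖ = aₖqₖ₋₁ + qₖ₋₂ (with p₋₁=1, p₋₂=0, q₋₁=0, q₋₂=1):
  k=0: a=8, p=8, q=1
  k=1: a=1, p=9, q=1
  k=2: a=5, p=53, q=6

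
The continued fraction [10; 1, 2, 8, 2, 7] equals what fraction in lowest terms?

4229/396

Using pₖ = aₖpₖ₋₁ + pₖ₋₂ and qₖ = aₖqₖ₋₁ + qₖ₋₂:
  k=0: a=10, p=10, q=1
  k=1: a=1, p=11, q=1
  k=2: a=2, p=32, q=3
  k=3: a=8, p=267, q=25
  k=4: a=2, p=566, q=53
  k=5: a=7, p=4229, q=396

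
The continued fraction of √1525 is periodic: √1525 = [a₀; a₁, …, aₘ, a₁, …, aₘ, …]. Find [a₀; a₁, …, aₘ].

[39; 19, 1, 1, 19, 78]

a₀ = ⌊√1525⌋ = 39.
With m₀=0, d₀=1 and mₖ₊₁ = dₖaₖ − mₖ, dₖ₊₁ = (n − mₖ₊₁²)/dₖ, aₖ₊₁ = ⌊(a₀+mₖ₊₁)/dₖ₊₁⌋:
  k=1: m=39, d=4, a=19
  k=2: m=37, d=39, a=1
  k=3: m=2, d=39, a=1
  k=4: m=37, d=4, a=19
  k=5: m=39, d=1, a=78
d=1 and a=2a₀=78 at k=5, so the next step gives (m, d) = (39, 4) again — its k=1 value — and the period has length 5.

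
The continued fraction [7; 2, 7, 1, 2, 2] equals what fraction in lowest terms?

Using pₖ = aₖpₖ₋₁ + pₖ₋₂ and qₖ = aₖqₖ₋₁ + qₖ₋₂:
  k=0: a=7, p=7, q=1
  k=1: a=2, p=15, q=2
  k=2: a=7, p=112, q=15
  k=3: a=1, p=127, q=17
  k=4: a=2, p=366, q=49
  k=5: a=2, p=859, q=115

859/115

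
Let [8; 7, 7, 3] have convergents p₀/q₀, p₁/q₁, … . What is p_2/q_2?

407/50

Using pₖ = aₖpₖ₋₁ + pₖ₋₂, qₖ = aₖqₖ₋₁ + qₖ₋₂ (with p₋₁=1, p₋₂=0, q₋₁=0, q₋₂=1):
  k=0: a=8, p=8, q=1
  k=1: a=7, p=57, q=7
  k=2: a=7, p=407, q=50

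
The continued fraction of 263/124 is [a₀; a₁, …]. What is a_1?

8

263 = 2·124 + 15   →  a_0 = 2
124 = 8·15 + 4   →  a_1 = 8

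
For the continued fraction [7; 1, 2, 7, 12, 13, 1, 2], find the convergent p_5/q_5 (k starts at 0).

Using pₖ = aₖpₖ₋₁ + pₖ₋₂, qₖ = aₖqₖ₋₁ + qₖ₋₂ (with p₋₁=1, p₋₂=0, q₋₁=0, q₋₂=1):
  k=0: a=7, p=7, q=1
  k=1: a=1, p=8, q=1
  k=2: a=2, p=23, q=3
  k=3: a=7, p=169, q=22
  k=4: a=12, p=2051, q=267
  k=5: a=13, p=26832, q=3493

26832/3493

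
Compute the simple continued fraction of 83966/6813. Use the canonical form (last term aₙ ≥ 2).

83966 = 12×6813 + 2210
6813 = 3×2210 + 183
2210 = 12×183 + 14
183 = 13×14 + 1
14 = 14×1 + 0  (stop)
So 83966/6813 = [12; 3, 12, 13, 14].

[12; 3, 12, 13, 14]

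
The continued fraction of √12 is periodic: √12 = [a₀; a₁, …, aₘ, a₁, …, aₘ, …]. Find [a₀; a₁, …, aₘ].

a₀ = ⌊√12⌋ = 3.
With m₀=0, d₀=1 and mₖ₊₁ = dₖaₖ − mₖ, dₖ₊₁ = (n − mₖ₊₁²)/dₖ, aₖ₊₁ = ⌊(a₀+mₖ₊₁)/dₖ₊₁⌋:
  k=1: m=3, d=3, a=2
  k=2: m=3, d=1, a=6
d=1 and a=2a₀=6 at k=2, so the next step gives (m, d) = (3, 3) again — its k=1 value — and the period has length 2.

[3; 2, 6]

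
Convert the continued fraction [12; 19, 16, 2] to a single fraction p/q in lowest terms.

Using pₖ = aₖpₖ₋₁ + pₖ₋₂ and qₖ = aₖqₖ₋₁ + qₖ₋₂:
  k=0: a=12, p=12, q=1
  k=1: a=19, p=229, q=19
  k=2: a=16, p=3676, q=305
  k=3: a=2, p=7581, q=629

7581/629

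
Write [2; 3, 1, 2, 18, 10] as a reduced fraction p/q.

Fold from the inside: start with 10/1.
  18 + 1/10 = 181/10
  2 + 10/181 = 372/181
  1 + 181/372 = 553/372
  3 + 372/553 = 2031/553
  2 + 553/2031 = 4615/2031

4615/2031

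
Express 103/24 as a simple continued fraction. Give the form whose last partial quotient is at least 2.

103 = 4·24 + 7
24 = 3·7 + 3
7 = 2·3 + 1
3 = 3·1 + 0  (stop)
So 103/24 = [4; 3, 2, 3].

[4; 3, 2, 3]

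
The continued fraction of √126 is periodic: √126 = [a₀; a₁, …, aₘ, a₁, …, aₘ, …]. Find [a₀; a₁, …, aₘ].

[11; 4, 2, 4, 22]

a₀ = ⌊√126⌋ = 11.
With m₀=0, d₀=1 and mₖ₊₁ = dₖaₖ − mₖ, dₖ₊₁ = (n − mₖ₊₁²)/dₖ, aₖ₊₁ = ⌊(a₀+mₖ₊₁)/dₖ₊₁⌋:
  k=1: m=11, d=5, a=4
  k=2: m=9, d=9, a=2
  k=3: m=9, d=5, a=4
  k=4: m=11, d=1, a=22
d=1 and a=2a₀=22 at k=4, so the next step gives (m, d) = (11, 5) again — its k=1 value — and the period has length 4.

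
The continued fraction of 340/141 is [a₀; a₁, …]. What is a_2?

2

340 = 2·141 + 58   →  a_0 = 2
141 = 2·58 + 25   →  a_1 = 2
58 = 2·25 + 8   →  a_2 = 2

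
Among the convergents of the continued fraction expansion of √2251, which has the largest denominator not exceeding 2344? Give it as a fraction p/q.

√2251 = [47; 2, 4, 47, 4, 2, 94, …] (period length 6).
Convergents:
  p_0/q_0 = 47/1
  p_1/q_1 = 95/2
  p_2/q_2 = 427/9
  p_3/q_3 = 20164/425
  p_4/q_4 = 81083/1709
  p_5/q_5 = 182330/3843
q_4 = 1709 ≤ 2344 < 3843 = q_5, so the answer is 81083/1709.

81083/1709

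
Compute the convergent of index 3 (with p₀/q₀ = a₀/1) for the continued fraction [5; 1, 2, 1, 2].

23/4

Using pₖ = aₖpₖ₋₁ + pₖ₋₂, qₖ = aₖqₖ₋₁ + qₖ₋₂ (with p₋₁=1, p₋₂=0, q₋₁=0, q₋₂=1):
  k=0: a=5, p=5, q=1
  k=1: a=1, p=6, q=1
  k=2: a=2, p=17, q=3
  k=3: a=1, p=23, q=4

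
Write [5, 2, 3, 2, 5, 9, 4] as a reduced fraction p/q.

Fold from the inside: start with 4/1.
  9 + 1/4 = 37/4
  5 + 4/37 = 189/37
  2 + 37/189 = 415/189
  3 + 189/415 = 1434/415
  2 + 415/1434 = 3283/1434
  5 + 1434/3283 = 17849/3283

17849/3283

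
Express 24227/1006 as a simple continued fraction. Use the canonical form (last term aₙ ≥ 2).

24227 = 24*1006 + 83
1006 = 12*83 + 10
83 = 8*10 + 3
10 = 3*3 + 1
3 = 3*1 + 0  (stop)
So 24227/1006 = [24; 12, 8, 3, 3].

[24; 12, 8, 3, 3]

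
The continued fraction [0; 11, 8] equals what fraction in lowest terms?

8/89

Using pₖ = aₖpₖ₋₁ + pₖ₋₂ and qₖ = aₖqₖ₋₁ + qₖ₋₂:
  k=0: a=0, p=0, q=1
  k=1: a=11, p=1, q=11
  k=2: a=8, p=8, q=89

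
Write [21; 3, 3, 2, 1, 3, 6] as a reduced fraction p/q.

Using pₖ = aₖpₖ₋₁ + pₖ₋₂ and qₖ = aₖqₖ₋₁ + qₖ₋₂:
  k=0: a=21, p=21, q=1
  k=1: a=3, p=64, q=3
  k=2: a=3, p=213, q=10
  k=3: a=2, p=490, q=23
  k=4: a=1, p=703, q=33
  k=5: a=3, p=2599, q=122
  k=6: a=6, p=16297, q=765

16297/765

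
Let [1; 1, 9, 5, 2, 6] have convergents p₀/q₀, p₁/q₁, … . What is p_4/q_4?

213/112

Using pₖ = aₖpₖ₋₁ + pₖ₋₂, qₖ = aₖqₖ₋₁ + qₖ₋₂ (with p₋₁=1, p₋₂=0, q₋₁=0, q₋₂=1):
  k=0: a=1, p=1, q=1
  k=1: a=1, p=2, q=1
  k=2: a=9, p=19, q=10
  k=3: a=5, p=97, q=51
  k=4: a=2, p=213, q=112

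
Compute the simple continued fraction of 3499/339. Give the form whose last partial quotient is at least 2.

3499 = 10×339 + 109
339 = 3×109 + 12
109 = 9×12 + 1
12 = 12×1 + 0  (stop)
So 3499/339 = [10; 3, 9, 12].

[10; 3, 9, 12]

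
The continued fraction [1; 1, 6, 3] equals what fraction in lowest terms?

Using pₖ = aₖpₖ₋₁ + pₖ₋₂ and qₖ = aₖqₖ₋₁ + qₖ₋₂:
  k=0: a=1, p=1, q=1
  k=1: a=1, p=2, q=1
  k=2: a=6, p=13, q=7
  k=3: a=3, p=41, q=22

41/22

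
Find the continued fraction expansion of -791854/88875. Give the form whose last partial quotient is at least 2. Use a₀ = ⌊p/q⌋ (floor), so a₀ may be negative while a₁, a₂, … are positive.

[-9; 11, 12, 2, 5, 19, 3]

-791854 = -9×88875 + 8021
88875 = 11×8021 + 644
8021 = 12×644 + 293
644 = 2×293 + 58
293 = 5×58 + 3
58 = 19×3 + 1
3 = 3×1 + 0  (stop)
So -791854/88875 = [-9; 11, 12, 2, 5, 19, 3].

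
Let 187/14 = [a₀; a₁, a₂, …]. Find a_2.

1

187 = 13·14 + 5   →  a_0 = 13
14 = 2·5 + 4   →  a_1 = 2
5 = 1·4 + 1   →  a_2 = 1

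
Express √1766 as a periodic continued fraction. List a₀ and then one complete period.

a₀ = ⌊√1766⌋ = 42.
With m₀=0, d₀=1 and mₖ₊₁ = dₖaₖ − mₖ, dₖ₊₁ = (n − mₖ₊₁²)/dₖ, aₖ₊₁ = ⌊(a₀+mₖ₊₁)/dₖ₊₁⌋:
  k=1: m=42, d=2, a=42
  k=2: m=42, d=1, a=84
d=1 and a=2a₀=84 at k=2, so the next step gives (m, d) = (42, 2) again — its k=1 value — and the period has length 2.

[42; 42, 84]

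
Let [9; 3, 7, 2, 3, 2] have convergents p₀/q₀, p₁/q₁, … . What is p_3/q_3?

Using pₖ = aₖpₖ₋₁ + pₖ₋₂, qₖ = aₖqₖ₋₁ + qₖ₋₂ (with p₋₁=1, p₋₂=0, q₋₁=0, q₋₂=1):
  k=0: a=9, p=9, q=1
  k=1: a=3, p=28, q=3
  k=2: a=7, p=205, q=22
  k=3: a=2, p=438, q=47

438/47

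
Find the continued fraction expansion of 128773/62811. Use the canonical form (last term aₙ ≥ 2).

128773 = 2·62811 + 3151
62811 = 19·3151 + 2942
3151 = 1·2942 + 209
2942 = 14·209 + 16
209 = 13·16 + 1
16 = 16·1 + 0  (stop)
So 128773/62811 = [2; 19, 1, 14, 13, 16].

[2; 19, 1, 14, 13, 16]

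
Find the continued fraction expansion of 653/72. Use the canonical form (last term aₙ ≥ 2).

653 = 9*72 + 5
72 = 14*5 + 2
5 = 2*2 + 1
2 = 2*1 + 0  (stop)
So 653/72 = [9; 14, 2, 2].

[9; 14, 2, 2]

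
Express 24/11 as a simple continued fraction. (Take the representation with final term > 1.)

[2; 5, 2]

24 = 2·11 + 2
11 = 5·2 + 1
2 = 2·1 + 0  (stop)
So 24/11 = [2; 5, 2].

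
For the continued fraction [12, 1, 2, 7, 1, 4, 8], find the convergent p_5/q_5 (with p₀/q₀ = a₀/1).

Using pₖ = aₖpₖ₋₁ + pₖ₋₂, qₖ = aₖqₖ₋₁ + qₖ₋₂ (with p₋₁=1, p₋₂=0, q₋₁=0, q₋₂=1):
  k=0: a=12, p=12, q=1
  k=1: a=1, p=13, q=1
  k=2: a=2, p=38, q=3
  k=3: a=7, p=279, q=22
  k=4: a=1, p=317, q=25
  k=5: a=4, p=1547, q=122

1547/122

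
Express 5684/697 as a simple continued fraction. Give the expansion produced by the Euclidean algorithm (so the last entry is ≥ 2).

5684 = 8×697 + 108
697 = 6×108 + 49
108 = 2×49 + 10
49 = 4×10 + 9
10 = 1×9 + 1
9 = 9×1 + 0  (stop)
So 5684/697 = [8; 6, 2, 4, 1, 9].

[8; 6, 2, 4, 1, 9]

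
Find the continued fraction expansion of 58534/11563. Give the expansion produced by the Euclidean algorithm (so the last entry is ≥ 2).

58534 = 5×11563 + 719
11563 = 16×719 + 59
719 = 12×59 + 11
59 = 5×11 + 4
11 = 2×4 + 3
4 = 1×3 + 1
3 = 3×1 + 0  (stop)
So 58534/11563 = [5; 16, 12, 5, 2, 1, 3].

[5; 16, 12, 5, 2, 1, 3]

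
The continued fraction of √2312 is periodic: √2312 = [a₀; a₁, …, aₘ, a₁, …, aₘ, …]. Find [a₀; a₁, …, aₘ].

[48; 12, 96]

a₀ = ⌊√2312⌋ = 48.
With m₀=0, d₀=1 and mₖ₊₁ = dₖaₖ − mₖ, dₖ₊₁ = (n − mₖ₊₁²)/dₖ, aₖ₊₁ = ⌊(a₀+mₖ₊₁)/dₖ₊₁⌋:
  k=1: m=48, d=8, a=12
  k=2: m=48, d=1, a=96
d=1 and a=2a₀=96 at k=2, so the next step gives (m, d) = (48, 8) again — its k=1 value — and the period has length 2.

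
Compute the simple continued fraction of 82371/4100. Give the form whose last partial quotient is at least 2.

[20; 11, 19, 1, 1, 9]

82371 = 20×4100 + 371
4100 = 11×371 + 19
371 = 19×19 + 10
19 = 1×10 + 9
10 = 1×9 + 1
9 = 9×1 + 0  (stop)
So 82371/4100 = [20; 11, 19, 1, 1, 9].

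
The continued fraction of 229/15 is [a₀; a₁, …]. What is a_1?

229 = 15·15 + 4   →  a_0 = 15
15 = 3·4 + 3   →  a_1 = 3

3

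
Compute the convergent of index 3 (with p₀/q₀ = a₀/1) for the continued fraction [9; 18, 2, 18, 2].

6193/684

Using pₖ = aₖpₖ₋₁ + pₖ₋₂, qₖ = aₖqₖ₋₁ + qₖ₋₂ (with p₋₁=1, p₋₂=0, q₋₁=0, q₋₂=1):
  k=0: a=9, p=9, q=1
  k=1: a=18, p=163, q=18
  k=2: a=2, p=335, q=37
  k=3: a=18, p=6193, q=684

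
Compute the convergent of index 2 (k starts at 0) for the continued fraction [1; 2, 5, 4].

16/11

Using pₖ = aₖpₖ₋₁ + pₖ₋₂, qₖ = aₖqₖ₋₁ + qₖ₋₂ (with p₋₁=1, p₋₂=0, q₋₁=0, q₋₂=1):
  k=0: a=1, p=1, q=1
  k=1: a=2, p=3, q=2
  k=2: a=5, p=16, q=11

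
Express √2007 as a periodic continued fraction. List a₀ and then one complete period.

a₀ = ⌊√2007⌋ = 44.

[44; 1, 3, 1, 88]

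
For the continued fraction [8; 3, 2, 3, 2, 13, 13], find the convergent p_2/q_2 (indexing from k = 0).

58/7

Using pₖ = aₖpₖ₋₁ + pₖ₋₂, qₖ = aₖqₖ₋₁ + qₖ₋₂ (with p₋₁=1, p₋₂=0, q₋₁=0, q₋₂=1):
  k=0: a=8, p=8, q=1
  k=1: a=3, p=25, q=3
  k=2: a=2, p=58, q=7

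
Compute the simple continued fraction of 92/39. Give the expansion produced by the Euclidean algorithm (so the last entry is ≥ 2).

92 = 2*39 + 14
39 = 2*14 + 11
14 = 1*11 + 3
11 = 3*3 + 2
3 = 1*2 + 1
2 = 2*1 + 0  (stop)
So 92/39 = [2; 2, 1, 3, 1, 2].

[2; 2, 1, 3, 1, 2]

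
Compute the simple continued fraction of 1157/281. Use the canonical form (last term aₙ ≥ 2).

1157 = 4*281 + 33
281 = 8*33 + 17
33 = 1*17 + 16
17 = 1*16 + 1
16 = 16*1 + 0  (stop)
So 1157/281 = [4; 8, 1, 1, 16].

[4; 8, 1, 1, 16]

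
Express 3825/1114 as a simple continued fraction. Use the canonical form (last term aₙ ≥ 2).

[3; 2, 3, 3, 1, 3, 1, 7]

3825 = 3*1114 + 483
1114 = 2*483 + 148
483 = 3*148 + 39
148 = 3*39 + 31
39 = 1*31 + 8
31 = 3*8 + 7
8 = 1*7 + 1
7 = 7*1 + 0  (stop)
So 3825/1114 = [3; 2, 3, 3, 1, 3, 1, 7].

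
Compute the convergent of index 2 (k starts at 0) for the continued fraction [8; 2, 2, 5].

42/5

Using pₖ = aₖpₖ₋₁ + pₖ₋₂, qₖ = aₖqₖ₋₁ + qₖ₋₂ (with p₋₁=1, p₋₂=0, q₋₁=0, q₋₂=1):
  k=0: a=8, p=8, q=1
  k=1: a=2, p=17, q=2
  k=2: a=2, p=42, q=5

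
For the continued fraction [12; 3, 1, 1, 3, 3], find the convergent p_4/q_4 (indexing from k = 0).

Using pₖ = aₖpₖ₋₁ + pₖ₋₂, qₖ = aₖqₖ₋₁ + qₖ₋₂ (with p₋₁=1, p₋₂=0, q₋₁=0, q₋₂=1):
  k=0: a=12, p=12, q=1
  k=1: a=3, p=37, q=3
  k=2: a=1, p=49, q=4
  k=3: a=1, p=86, q=7
  k=4: a=3, p=307, q=25

307/25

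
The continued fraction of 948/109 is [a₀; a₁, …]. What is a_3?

948 = 8·109 + 76   →  a_0 = 8
109 = 1·76 + 33   →  a_1 = 1
76 = 2·33 + 10   →  a_2 = 2
33 = 3·10 + 3   →  a_3 = 3

3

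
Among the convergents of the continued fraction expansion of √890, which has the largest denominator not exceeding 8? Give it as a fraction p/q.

√890 = [29; 1, 4, 1, 58, …] (period length 4).
Convergents:
  p_0/q_0 = 29/1
  p_1/q_1 = 30/1
  p_2/q_2 = 149/5
  p_3/q_3 = 179/6
  p_4/q_4 = 10531/353
q_3 = 6 ≤ 8 < 353 = q_4, so the answer is 179/6.

179/6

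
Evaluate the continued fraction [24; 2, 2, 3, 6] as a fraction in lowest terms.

Fold from the inside: start with 6/1.
  3 + 1/6 = 19/6
  2 + 6/19 = 44/19
  2 + 19/44 = 107/44
  24 + 44/107 = 2612/107

2612/107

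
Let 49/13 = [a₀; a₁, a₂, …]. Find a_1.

49 = 3·13 + 10   →  a_0 = 3
13 = 1·10 + 3   →  a_1 = 1

1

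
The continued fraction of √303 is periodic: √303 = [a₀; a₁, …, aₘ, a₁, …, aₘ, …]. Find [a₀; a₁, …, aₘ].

[17; 2, 2, 5, 2, 2, 34]

a₀ = ⌊√303⌋ = 17.
With m₀=0, d₀=1 and mₖ₊₁ = dₖaₖ − mₖ, dₖ₊₁ = (n − mₖ₊₁²)/dₖ, aₖ₊₁ = ⌊(a₀+mₖ₊₁)/dₖ₊₁⌋:
  k=1: m=17, d=14, a=2
  k=2: m=11, d=13, a=2
  k=3: m=15, d=6, a=5
  k=4: m=15, d=13, a=2
  k=5: m=11, d=14, a=2
  k=6: m=17, d=1, a=34
d=1 and a=2a₀=34 at k=6, so the next step gives (m, d) = (17, 14) again — its k=1 value — and the period has length 6.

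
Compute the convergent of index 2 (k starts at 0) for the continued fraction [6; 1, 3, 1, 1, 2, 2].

27/4

Using pₖ = aₖpₖ₋₁ + pₖ₋₂, qₖ = aₖqₖ₋₁ + qₖ₋₂ (with p₋₁=1, p₋₂=0, q₋₁=0, q₋₂=1):
  k=0: a=6, p=6, q=1
  k=1: a=1, p=7, q=1
  k=2: a=3, p=27, q=4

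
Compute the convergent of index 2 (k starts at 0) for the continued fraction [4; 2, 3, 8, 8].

Using pₖ = aₖpₖ₋₁ + pₖ₋₂, qₖ = aₖqₖ₋₁ + qₖ₋₂ (with p₋₁=1, p₋₂=0, q₋₁=0, q₋₂=1):
  k=0: a=4, p=4, q=1
  k=1: a=2, p=9, q=2
  k=2: a=3, p=31, q=7

31/7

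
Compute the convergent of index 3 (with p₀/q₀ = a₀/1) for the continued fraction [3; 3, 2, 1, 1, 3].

33/10

Using pₖ = aₖpₖ₋₁ + pₖ₋₂, qₖ = aₖqₖ₋₁ + qₖ₋₂ (with p₋₁=1, p₋₂=0, q₋₁=0, q₋₂=1):
  k=0: a=3, p=3, q=1
  k=1: a=3, p=10, q=3
  k=2: a=2, p=23, q=7
  k=3: a=1, p=33, q=10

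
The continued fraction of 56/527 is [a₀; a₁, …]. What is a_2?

56 = 0·527 + 56   →  a_0 = 0
527 = 9·56 + 23   →  a_1 = 9
56 = 2·23 + 10   →  a_2 = 2

2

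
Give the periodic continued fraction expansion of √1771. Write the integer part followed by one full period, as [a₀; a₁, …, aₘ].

[42; 12, 84]

a₀ = ⌊√1771⌋ = 42.
With m₀=0, d₀=1 and mₖ₊₁ = dₖaₖ − mₖ, dₖ₊₁ = (n − mₖ₊₁²)/dₖ, aₖ₊₁ = ⌊(a₀+mₖ₊₁)/dₖ₊₁⌋:
  k=1: m=42, d=7, a=12
  k=2: m=42, d=1, a=84
d=1 and a=2a₀=84 at k=2, so the next step gives (m, d) = (42, 7) again — its k=1 value — and the period has length 2.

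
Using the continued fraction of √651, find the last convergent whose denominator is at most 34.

842/33

√651 = [25; 1, 1, 16, 1, 1, 50, …] (period length 6).
Convergents:
  p_0/q_0 = 25/1
  p_1/q_1 = 26/1
  p_2/q_2 = 51/2
  p_3/q_3 = 842/33
  p_4/q_4 = 893/35
q_3 = 33 ≤ 34 < 35 = q_4, so the answer is 842/33.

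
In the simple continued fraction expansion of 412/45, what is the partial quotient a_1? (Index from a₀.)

412 = 9·45 + 7   →  a_0 = 9
45 = 6·7 + 3   →  a_1 = 6

6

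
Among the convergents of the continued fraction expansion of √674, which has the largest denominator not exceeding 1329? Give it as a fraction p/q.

√674 = [25; 1, 24, 1, 50, …] (period length 4).
Convergents:
  p_0/q_0 = 25/1
  p_1/q_1 = 26/1
  p_2/q_2 = 649/25
  p_3/q_3 = 675/26
  p_4/q_4 = 34399/1325
  p_5/q_5 = 35074/1351
q_4 = 1325 ≤ 1329 < 1351 = q_5, so the answer is 34399/1325.

34399/1325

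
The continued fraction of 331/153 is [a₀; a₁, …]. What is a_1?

6

331 = 2·153 + 25   →  a_0 = 2
153 = 6·25 + 3   →  a_1 = 6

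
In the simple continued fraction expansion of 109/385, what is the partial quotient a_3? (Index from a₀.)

109 = 0·385 + 109   →  a_0 = 0
385 = 3·109 + 58   →  a_1 = 3
109 = 1·58 + 51   →  a_2 = 1
58 = 1·51 + 7   →  a_3 = 1

1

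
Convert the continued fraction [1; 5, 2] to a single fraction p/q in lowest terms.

Fold from the inside: start with 2/1.
  5 + 1/2 = 11/2
  1 + 2/11 = 13/11

13/11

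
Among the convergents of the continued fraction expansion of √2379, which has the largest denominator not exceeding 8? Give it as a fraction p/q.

195/4

√2379 = [48; 1, 3, 2, 3, 1, 96, …] (period length 6).
Convergents:
  p_0/q_0 = 48/1
  p_1/q_1 = 49/1
  p_2/q_2 = 195/4
  p_3/q_3 = 439/9
q_2 = 4 ≤ 8 < 9 = q_3, so the answer is 195/4.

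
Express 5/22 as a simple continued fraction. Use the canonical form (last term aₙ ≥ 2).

5 = 0·22 + 5
22 = 4·5 + 2
5 = 2·2 + 1
2 = 2·1 + 0  (stop)
So 5/22 = [0; 4, 2, 2].

[0; 4, 2, 2]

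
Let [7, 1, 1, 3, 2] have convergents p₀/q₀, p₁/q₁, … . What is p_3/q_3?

53/7

Using pₖ = aₖpₖ₋₁ + pₖ₋₂, qₖ = aₖqₖ₋₁ + qₖ₋₂ (with p₋₁=1, p₋₂=0, q₋₁=0, q₋₂=1):
  k=0: a=7, p=7, q=1
  k=1: a=1, p=8, q=1
  k=2: a=1, p=15, q=2
  k=3: a=3, p=53, q=7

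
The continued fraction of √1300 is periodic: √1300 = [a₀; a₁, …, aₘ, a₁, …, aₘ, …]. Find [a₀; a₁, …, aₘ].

[36; 18, 72]

a₀ = ⌊√1300⌋ = 36.
With m₀=0, d₀=1 and mₖ₊₁ = dₖaₖ − mₖ, dₖ₊₁ = (n − mₖ₊₁²)/dₖ, aₖ₊₁ = ⌊(a₀+mₖ₊₁)/dₖ₊₁⌋:
  k=1: m=36, d=4, a=18
  k=2: m=36, d=1, a=72
d=1 and a=2a₀=72 at k=2, so the next step gives (m, d) = (36, 4) again — its k=1 value — and the period has length 2.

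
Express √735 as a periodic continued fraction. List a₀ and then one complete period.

a₀ = ⌊√735⌋ = 27.
With m₀=0, d₀=1 and mₖ₊₁ = dₖaₖ − mₖ, dₖ₊₁ = (n − mₖ₊₁²)/dₖ, aₖ₊₁ = ⌊(a₀+mₖ₊₁)/dₖ₊₁⌋:
  k=1: m=27, d=6, a=9
  k=2: m=27, d=1, a=54
d=1 and a=2a₀=54 at k=2, so the next step gives (m, d) = (27, 6) again — its k=1 value — and the period has length 2.

[27; 9, 54]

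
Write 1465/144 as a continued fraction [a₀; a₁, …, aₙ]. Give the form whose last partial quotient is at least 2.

[10; 5, 1, 3, 6]

1465 = 10·144 + 25
144 = 5·25 + 19
25 = 1·19 + 6
19 = 3·6 + 1
6 = 6·1 + 0  (stop)
So 1465/144 = [10; 5, 1, 3, 6].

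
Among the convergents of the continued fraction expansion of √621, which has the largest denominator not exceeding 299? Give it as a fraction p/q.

7152/287

√621 = [24; 1, 11, 2, 11, 1, 48, …] (period length 6).
Convergents:
  p_0/q_0 = 24/1
  p_1/q_1 = 25/1
  p_2/q_2 = 299/12
  p_3/q_3 = 623/25
  p_4/q_4 = 7152/287
  p_5/q_5 = 7775/312
q_4 = 287 ≤ 299 < 312 = q_5, so the answer is 7152/287.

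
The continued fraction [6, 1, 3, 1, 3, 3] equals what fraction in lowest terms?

Fold from the inside: start with 3/1.
  3 + 1/3 = 10/3
  1 + 3/10 = 13/10
  3 + 10/13 = 49/13
  1 + 13/49 = 62/49
  6 + 49/62 = 421/62

421/62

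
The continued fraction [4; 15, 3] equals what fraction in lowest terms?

187/46

Fold from the inside: start with 3/1.
  15 + 1/3 = 46/3
  4 + 3/46 = 187/46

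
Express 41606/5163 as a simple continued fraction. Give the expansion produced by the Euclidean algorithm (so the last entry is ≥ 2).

41606 = 8×5163 + 302
5163 = 17×302 + 29
302 = 10×29 + 12
29 = 2×12 + 5
12 = 2×5 + 2
5 = 2×2 + 1
2 = 2×1 + 0  (stop)
So 41606/5163 = [8; 17, 10, 2, 2, 2, 2].

[8; 17, 10, 2, 2, 2, 2]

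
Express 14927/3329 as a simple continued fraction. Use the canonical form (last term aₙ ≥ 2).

[4; 2, 15, 17, 1, 5]

14927 = 4*3329 + 1611
3329 = 2*1611 + 107
1611 = 15*107 + 6
107 = 17*6 + 5
6 = 1*5 + 1
5 = 5*1 + 0  (stop)
So 14927/3329 = [4; 2, 15, 17, 1, 5].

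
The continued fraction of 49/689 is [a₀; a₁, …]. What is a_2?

16

49 = 0·689 + 49   →  a_0 = 0
689 = 14·49 + 3   →  a_1 = 14
49 = 16·3 + 1   →  a_2 = 16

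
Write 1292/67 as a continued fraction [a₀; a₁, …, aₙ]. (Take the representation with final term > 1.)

1292 = 19·67 + 19
67 = 3·19 + 10
19 = 1·10 + 9
10 = 1·9 + 1
9 = 9·1 + 0  (stop)
So 1292/67 = [19; 3, 1, 1, 9].

[19; 3, 1, 1, 9]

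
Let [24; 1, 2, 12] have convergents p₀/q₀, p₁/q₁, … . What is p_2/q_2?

Using pₖ = aₖpₖ₋₁ + pₖ₋₂, qₖ = aₖqₖ₋₁ + qₖ₋₂ (with p₋₁=1, p₋₂=0, q₋₁=0, q₋₂=1):
  k=0: a=24, p=24, q=1
  k=1: a=1, p=25, q=1
  k=2: a=2, p=74, q=3

74/3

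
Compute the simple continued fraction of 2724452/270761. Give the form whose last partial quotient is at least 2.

[10; 16, 13, 15, 6, 14]

2724452 = 10*270761 + 16842
270761 = 16*16842 + 1289
16842 = 13*1289 + 85
1289 = 15*85 + 14
85 = 6*14 + 1
14 = 14*1 + 0  (stop)
So 2724452/270761 = [10; 16, 13, 15, 6, 14].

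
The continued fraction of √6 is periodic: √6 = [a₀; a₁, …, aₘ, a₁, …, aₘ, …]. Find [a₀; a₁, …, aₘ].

[2; 2, 4]

a₀ = ⌊√6⌋ = 2.
With m₀=0, d₀=1 and mₖ₊₁ = dₖaₖ − mₖ, dₖ₊₁ = (n − mₖ₊₁²)/dₖ, aₖ₊₁ = ⌊(a₀+mₖ₊₁)/dₖ₊₁⌋:
  k=1: m=2, d=2, a=2
  k=2: m=2, d=1, a=4
d=1 and a=2a₀=4 at k=2, so the next step gives (m, d) = (2, 2) again — its k=1 value — and the period has length 2.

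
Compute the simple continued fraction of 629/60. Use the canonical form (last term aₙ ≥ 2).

[10; 2, 14, 2]

629 = 10·60 + 29
60 = 2·29 + 2
29 = 14·2 + 1
2 = 2·1 + 0  (stop)
So 629/60 = [10; 2, 14, 2].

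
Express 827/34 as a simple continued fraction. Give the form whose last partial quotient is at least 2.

827 = 24×34 + 11
34 = 3×11 + 1
11 = 11×1 + 0  (stop)
So 827/34 = [24; 3, 11].

[24; 3, 11]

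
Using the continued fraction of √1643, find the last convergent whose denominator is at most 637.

√1643 = [40; 1, 1, 6, 1, 6, 1, 1, 80, …] (period length 8).
Convergents:
  p_0/q_0 = 40/1
  p_1/q_1 = 41/1
  p_2/q_2 = 81/2
  p_3/q_3 = 527/13
  p_4/q_4 = 608/15
  p_5/q_5 = 4175/103
  p_6/q_6 = 4783/118
  p_7/q_7 = 8958/221
  p_8/q_8 = 721423/17798
q_7 = 221 ≤ 637 < 17798 = q_8, so the answer is 8958/221.

8958/221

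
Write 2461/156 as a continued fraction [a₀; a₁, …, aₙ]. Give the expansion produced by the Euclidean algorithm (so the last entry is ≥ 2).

2461 = 15*156 + 121
156 = 1*121 + 35
121 = 3*35 + 16
35 = 2*16 + 3
16 = 5*3 + 1
3 = 3*1 + 0  (stop)
So 2461/156 = [15; 1, 3, 2, 5, 3].

[15; 1, 3, 2, 5, 3]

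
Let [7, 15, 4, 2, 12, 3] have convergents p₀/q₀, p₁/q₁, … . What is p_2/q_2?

431/61

Using pₖ = aₖpₖ₋₁ + pₖ₋₂, qₖ = aₖqₖ₋₁ + qₖ₋₂ (with p₋₁=1, p₋₂=0, q₋₁=0, q₋₂=1):
  k=0: a=7, p=7, q=1
  k=1: a=15, p=106, q=15
  k=2: a=4, p=431, q=61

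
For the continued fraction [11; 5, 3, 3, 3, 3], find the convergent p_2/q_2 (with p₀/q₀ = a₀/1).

Using pₖ = aₖpₖ₋₁ + pₖ₋₂, qₖ = aₖqₖ₋₁ + qₖ₋₂ (with p₋₁=1, p₋₂=0, q₋₁=0, q₋₂=1):
  k=0: a=11, p=11, q=1
  k=1: a=5, p=56, q=5
  k=2: a=3, p=179, q=16

179/16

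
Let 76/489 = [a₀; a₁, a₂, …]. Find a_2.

76 = 0·489 + 76   →  a_0 = 0
489 = 6·76 + 33   →  a_1 = 6
76 = 2·33 + 10   →  a_2 = 2

2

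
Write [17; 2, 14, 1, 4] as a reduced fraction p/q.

Using pₖ = aₖpₖ₋₁ + pₖ₋₂ and qₖ = aₖqₖ₋₁ + qₖ₋₂:
  k=0: a=17, p=17, q=1
  k=1: a=2, p=35, q=2
  k=2: a=14, p=507, q=29
  k=3: a=1, p=542, q=31
  k=4: a=4, p=2675, q=153

2675/153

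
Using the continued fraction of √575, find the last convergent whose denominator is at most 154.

1151/48

√575 = [23; 1, 46, …] (period length 2).
Convergents:
  p_0/q_0 = 23/1
  p_1/q_1 = 24/1
  p_2/q_2 = 1127/47
  p_3/q_3 = 1151/48
  p_4/q_4 = 54073/2255
q_3 = 48 ≤ 154 < 2255 = q_4, so the answer is 1151/48.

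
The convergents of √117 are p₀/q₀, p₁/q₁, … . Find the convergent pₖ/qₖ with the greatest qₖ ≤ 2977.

14159/1309

√117 = [10; 1, 4, 2, 4, 1, 20, …] (period length 6).
Convergents:
  p_0/q_0 = 10/1
  p_1/q_1 = 11/1
  p_2/q_2 = 54/5
  p_3/q_3 = 119/11
  p_4/q_4 = 530/49
  p_5/q_5 = 649/60
  p_6/q_6 = 13510/1249
  p_7/q_7 = 14159/1309
  p_8/q_8 = 70146/6485
q_7 = 1309 ≤ 2977 < 6485 = q_8, so the answer is 14159/1309.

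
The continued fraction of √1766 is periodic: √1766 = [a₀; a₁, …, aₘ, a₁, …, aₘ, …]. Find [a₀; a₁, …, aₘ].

a₀ = ⌊√1766⌋ = 42.
With m₀=0, d₀=1 and mₖ₊₁ = dₖaₖ − mₖ, dₖ₊₁ = (n − mₖ₊₁²)/dₖ, aₖ₊₁ = ⌊(a₀+mₖ₊₁)/dₖ₊₁⌋:
  k=1: m=42, d=2, a=42
  k=2: m=42, d=1, a=84
d=1 and a=2a₀=84 at k=2, so the next step gives (m, d) = (42, 2) again — its k=1 value — and the period has length 2.

[42; 42, 84]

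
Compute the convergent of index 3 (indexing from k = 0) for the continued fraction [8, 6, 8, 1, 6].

Using pₖ = aₖpₖ₋₁ + pₖ₋₂, qₖ = aₖqₖ₋₁ + qₖ₋₂ (with p₋₁=1, p₋₂=0, q₋₁=0, q₋₂=1):
  k=0: a=8, p=8, q=1
  k=1: a=6, p=49, q=6
  k=2: a=8, p=400, q=49
  k=3: a=1, p=449, q=55

449/55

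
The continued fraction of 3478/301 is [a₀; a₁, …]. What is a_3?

4

3478 = 11·301 + 167   →  a_0 = 11
301 = 1·167 + 134   →  a_1 = 1
167 = 1·134 + 33   →  a_2 = 1
134 = 4·33 + 2   →  a_3 = 4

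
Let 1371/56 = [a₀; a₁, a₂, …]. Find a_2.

13

1371 = 24·56 + 27   →  a_0 = 24
56 = 2·27 + 2   →  a_1 = 2
27 = 13·2 + 1   →  a_2 = 13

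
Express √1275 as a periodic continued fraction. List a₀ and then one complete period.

[35; 1, 2, 2, 2, 2, 2, 1, 70]

a₀ = ⌊√1275⌋ = 35.
With m₀=0, d₀=1 and mₖ₊₁ = dₖaₖ − mₖ, dₖ₊₁ = (n − mₖ₊₁²)/dₖ, aₖ₊₁ = ⌊(a₀+mₖ₊₁)/dₖ₊₁⌋:
  k=1: m=35, d=50, a=1
  k=2: m=15, d=21, a=2
  k=3: m=27, d=26, a=2
  k=4: m=25, d=25, a=2
  k=5: m=25, d=26, a=2
  k=6: m=27, d=21, a=2
  k=7: m=15, d=50, a=1
  k=8: m=35, d=1, a=70
d=1 and a=2a₀=70 at k=8, so the next step gives (m, d) = (35, 50) again — its k=1 value — and the period has length 8.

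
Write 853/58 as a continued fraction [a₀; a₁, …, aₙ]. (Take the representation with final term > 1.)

[14; 1, 2, 2, 2, 3]

853 = 14*58 + 41
58 = 1*41 + 17
41 = 2*17 + 7
17 = 2*7 + 3
7 = 2*3 + 1
3 = 3*1 + 0  (stop)
So 853/58 = [14; 1, 2, 2, 2, 3].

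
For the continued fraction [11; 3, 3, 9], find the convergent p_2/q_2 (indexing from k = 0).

113/10

Using pₖ = aₖpₖ₋₁ + pₖ₋₂, qₖ = aₖqₖ₋₁ + qₖ₋₂ (with p₋₁=1, p₋₂=0, q₋₁=0, q₋₂=1):
  k=0: a=11, p=11, q=1
  k=1: a=3, p=34, q=3
  k=2: a=3, p=113, q=10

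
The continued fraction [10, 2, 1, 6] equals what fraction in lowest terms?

Using pₖ = aₖpₖ₋₁ + pₖ₋₂ and qₖ = aₖqₖ₋₁ + qₖ₋₂:
  k=0: a=10, p=10, q=1
  k=1: a=2, p=21, q=2
  k=2: a=1, p=31, q=3
  k=3: a=6, p=207, q=20

207/20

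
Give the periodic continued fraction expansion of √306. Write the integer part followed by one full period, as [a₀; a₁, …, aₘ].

[17; 2, 34]

a₀ = ⌊√306⌋ = 17.
With m₀=0, d₀=1 and mₖ₊₁ = dₖaₖ − mₖ, dₖ₊₁ = (n − mₖ₊₁²)/dₖ, aₖ₊₁ = ⌊(a₀+mₖ₊₁)/dₖ₊₁⌋:
  k=1: m=17, d=17, a=2
  k=2: m=17, d=1, a=34
d=1 and a=2a₀=34 at k=2, so the next step gives (m, d) = (17, 17) again — its k=1 value — and the period has length 2.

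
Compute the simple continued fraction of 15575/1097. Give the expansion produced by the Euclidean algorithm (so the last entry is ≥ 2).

[14; 5, 18, 12]

15575 = 14·1097 + 217
1097 = 5·217 + 12
217 = 18·12 + 1
12 = 12·1 + 0  (stop)
So 15575/1097 = [14; 5, 18, 12].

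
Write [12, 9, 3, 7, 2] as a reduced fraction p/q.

Using pₖ = aₖpₖ₋₁ + pₖ₋₂ and qₖ = aₖqₖ₋₁ + qₖ₋₂:
  k=0: a=12, p=12, q=1
  k=1: a=9, p=109, q=9
  k=2: a=3, p=339, q=28
  k=3: a=7, p=2482, q=205
  k=4: a=2, p=5303, q=438

5303/438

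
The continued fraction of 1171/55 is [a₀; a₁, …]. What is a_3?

3

1171 = 21·55 + 16   →  a_0 = 21
55 = 3·16 + 7   →  a_1 = 3
16 = 2·7 + 2   →  a_2 = 2
7 = 3·2 + 1   →  a_3 = 3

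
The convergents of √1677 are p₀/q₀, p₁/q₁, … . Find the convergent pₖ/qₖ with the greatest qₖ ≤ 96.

1679/41

√1677 = [40; 1, 19, 2, 19, 1, 80, …] (period length 6).
Convergents:
  p_0/q_0 = 40/1
  p_1/q_1 = 41/1
  p_2/q_2 = 819/20
  p_3/q_3 = 1679/41
  p_4/q_4 = 32720/799
q_3 = 41 ≤ 96 < 799 = q_4, so the answer is 1679/41.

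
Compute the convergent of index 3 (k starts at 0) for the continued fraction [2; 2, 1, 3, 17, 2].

Using pₖ = aₖpₖ₋₁ + pₖ₋₂, qₖ = aₖqₖ₋₁ + qₖ₋₂ (with p₋₁=1, p₋₂=0, q₋₁=0, q₋₂=1):
  k=0: a=2, p=2, q=1
  k=1: a=2, p=5, q=2
  k=2: a=1, p=7, q=3
  k=3: a=3, p=26, q=11

26/11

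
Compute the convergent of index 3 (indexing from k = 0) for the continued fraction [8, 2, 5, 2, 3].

203/24

Using pₖ = aₖpₖ₋₁ + pₖ₋₂, qₖ = aₖqₖ₋₁ + qₖ₋₂ (with p₋₁=1, p₋₂=0, q₋₁=0, q₋₂=1):
  k=0: a=8, p=8, q=1
  k=1: a=2, p=17, q=2
  k=2: a=5, p=93, q=11
  k=3: a=2, p=203, q=24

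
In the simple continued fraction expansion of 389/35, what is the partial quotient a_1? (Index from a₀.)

8

389 = 11·35 + 4   →  a_0 = 11
35 = 8·4 + 3   →  a_1 = 8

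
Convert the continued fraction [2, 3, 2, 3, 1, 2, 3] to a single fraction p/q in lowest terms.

Fold from the inside: start with 3/1.
  2 + 1/3 = 7/3
  1 + 3/7 = 10/7
  3 + 7/10 = 37/10
  2 + 10/37 = 84/37
  3 + 37/84 = 289/84
  2 + 84/289 = 662/289

662/289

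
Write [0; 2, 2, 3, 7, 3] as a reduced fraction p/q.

160/389

Using pₖ = aₖpₖ₋₁ + pₖ₋₂ and qₖ = aₖqₖ₋₁ + qₖ₋₂:
  k=0: a=0, p=0, q=1
  k=1: a=2, p=1, q=2
  k=2: a=2, p=2, q=5
  k=3: a=3, p=7, q=17
  k=4: a=7, p=51, q=124
  k=5: a=3, p=160, q=389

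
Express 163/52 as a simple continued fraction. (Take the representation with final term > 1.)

[3; 7, 2, 3]

163 = 3*52 + 7
52 = 7*7 + 3
7 = 2*3 + 1
3 = 3*1 + 0  (stop)
So 163/52 = [3; 7, 2, 3].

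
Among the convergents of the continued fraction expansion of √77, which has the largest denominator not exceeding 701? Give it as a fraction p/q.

√77 = [8; 1, 3, 2, 3, 1, 16, …] (period length 6).
Convergents:
  p_0/q_0 = 8/1
  p_1/q_1 = 9/1
  p_2/q_2 = 35/4
  p_3/q_3 = 79/9
  p_4/q_4 = 272/31
  p_5/q_5 = 351/40
  p_6/q_6 = 5888/671
  p_7/q_7 = 6239/711
q_6 = 671 ≤ 701 < 711 = q_7, so the answer is 5888/671.

5888/671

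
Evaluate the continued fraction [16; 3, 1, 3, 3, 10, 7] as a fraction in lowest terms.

58295/3584

Using pₖ = aₖpₖ₋₁ + pₖ₋₂ and qₖ = aₖqₖ₋₁ + qₖ₋₂:
  k=0: a=16, p=16, q=1
  k=1: a=3, p=49, q=3
  k=2: a=1, p=65, q=4
  k=3: a=3, p=244, q=15
  k=4: a=3, p=797, q=49
  k=5: a=10, p=8214, q=505
  k=6: a=7, p=58295, q=3584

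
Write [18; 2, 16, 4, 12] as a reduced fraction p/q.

30334/1641

Using pₖ = aₖpₖ₋₁ + pₖ₋₂ and qₖ = aₖqₖ₋₁ + qₖ₋₂:
  k=0: a=18, p=18, q=1
  k=1: a=2, p=37, q=2
  k=2: a=16, p=610, q=33
  k=3: a=4, p=2477, q=134
  k=4: a=12, p=30334, q=1641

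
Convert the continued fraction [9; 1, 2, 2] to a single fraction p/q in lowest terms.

68/7

Using pₖ = aₖpₖ₋₁ + pₖ₋₂ and qₖ = aₖqₖ₋₁ + qₖ₋₂:
  k=0: a=9, p=9, q=1
  k=1: a=1, p=10, q=1
  k=2: a=2, p=29, q=3
  k=3: a=2, p=68, q=7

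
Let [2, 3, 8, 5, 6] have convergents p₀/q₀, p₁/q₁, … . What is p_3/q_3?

Using pₖ = aₖpₖ₋₁ + pₖ₋₂, qₖ = aₖqₖ₋₁ + qₖ₋₂ (with p₋₁=1, p₋₂=0, q₋₁=0, q₋₂=1):
  k=0: a=2, p=2, q=1
  k=1: a=3, p=7, q=3
  k=2: a=8, p=58, q=25
  k=3: a=5, p=297, q=128

297/128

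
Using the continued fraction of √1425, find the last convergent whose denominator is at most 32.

151/4

√1425 = [37; 1, 2, 1, 74, …] (period length 4).
Convergents:
  p_0/q_0 = 37/1
  p_1/q_1 = 38/1
  p_2/q_2 = 113/3
  p_3/q_3 = 151/4
  p_4/q_4 = 11287/299
q_3 = 4 ≤ 32 < 299 = q_4, so the answer is 151/4.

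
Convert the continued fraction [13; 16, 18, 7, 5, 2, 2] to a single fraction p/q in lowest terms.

737993/56498

Fold from the inside: start with 2/1.
  2 + 1/2 = 5/2
  5 + 2/5 = 27/5
  7 + 5/27 = 194/27
  18 + 27/194 = 3519/194
  16 + 194/3519 = 56498/3519
  13 + 3519/56498 = 737993/56498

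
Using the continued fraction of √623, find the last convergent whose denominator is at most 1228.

30551/1224

√623 = [24; 1, 23, 1, 48, …] (period length 4).
Convergents:
  p_0/q_0 = 24/1
  p_1/q_1 = 25/1
  p_2/q_2 = 599/24
  p_3/q_3 = 624/25
  p_4/q_4 = 30551/1224
  p_5/q_5 = 31175/1249
q_4 = 1224 ≤ 1228 < 1249 = q_5, so the answer is 30551/1224.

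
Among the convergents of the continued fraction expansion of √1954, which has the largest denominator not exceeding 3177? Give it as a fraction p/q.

95525/2161

√1954 = [44; 4, 1, 9, 44, 9, 1, 4, 88, …] (period length 8).
Convergents:
  p_0/q_0 = 44/1
  p_1/q_1 = 177/4
  p_2/q_2 = 221/5
  p_3/q_3 = 2166/49
  p_4/q_4 = 95525/2161
  p_5/q_5 = 861891/19498
q_4 = 2161 ≤ 3177 < 19498 = q_5, so the answer is 95525/2161.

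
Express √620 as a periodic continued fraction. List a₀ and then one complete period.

[24; 1, 8, 1, 48]

a₀ = ⌊√620⌋ = 24.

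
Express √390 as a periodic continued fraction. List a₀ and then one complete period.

[19; 1, 2, 1, 38]

a₀ = ⌊√390⌋ = 19.
With m₀=0, d₀=1 and mₖ₊₁ = dₖaₖ − mₖ, dₖ₊₁ = (n − mₖ₊₁²)/dₖ, aₖ₊₁ = ⌊(a₀+mₖ₊₁)/dₖ₊₁⌋:
  k=1: m=19, d=29, a=1
  k=2: m=10, d=10, a=2
  k=3: m=10, d=29, a=1
  k=4: m=19, d=1, a=38
d=1 and a=2a₀=38 at k=4, so the next step gives (m, d) = (19, 29) again — its k=1 value — and the period has length 4.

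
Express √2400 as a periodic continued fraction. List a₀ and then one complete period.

[48; 1, 96]

a₀ = ⌊√2400⌋ = 48.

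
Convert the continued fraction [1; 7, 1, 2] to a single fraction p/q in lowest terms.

Using pₖ = aₖpₖ₋₁ + pₖ₋₂ and qₖ = aₖqₖ₋₁ + qₖ₋₂:
  k=0: a=1, p=1, q=1
  k=1: a=7, p=8, q=7
  k=2: a=1, p=9, q=8
  k=3: a=2, p=26, q=23

26/23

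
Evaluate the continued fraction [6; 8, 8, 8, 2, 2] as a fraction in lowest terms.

Fold from the inside: start with 2/1.
  2 + 1/2 = 5/2
  8 + 2/5 = 42/5
  8 + 5/42 = 341/42
  8 + 42/341 = 2770/341
  6 + 341/2770 = 16961/2770

16961/2770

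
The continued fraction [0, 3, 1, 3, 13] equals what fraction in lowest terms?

53/199

Using pₖ = aₖpₖ₋₁ + pₖ₋₂ and qₖ = aₖqₖ₋₁ + qₖ₋₂:
  k=0: a=0, p=0, q=1
  k=1: a=3, p=1, q=3
  k=2: a=1, p=1, q=4
  k=3: a=3, p=4, q=15
  k=4: a=13, p=53, q=199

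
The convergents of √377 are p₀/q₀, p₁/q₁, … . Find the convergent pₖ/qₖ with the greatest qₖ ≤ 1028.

18135/934

√377 = [19; 2, 2, 2, 38, …] (period length 4).
Convergents:
  p_0/q_0 = 19/1
  p_1/q_1 = 39/2
  p_2/q_2 = 97/5
  p_3/q_3 = 233/12
  p_4/q_4 = 8951/461
  p_5/q_5 = 18135/934
  p_6/q_6 = 45221/2329
q_5 = 934 ≤ 1028 < 2329 = q_6, so the answer is 18135/934.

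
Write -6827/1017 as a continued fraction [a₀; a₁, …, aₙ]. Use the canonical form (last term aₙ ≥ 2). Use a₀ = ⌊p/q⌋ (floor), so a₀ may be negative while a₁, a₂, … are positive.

[-7; 3, 2, 14, 10]

-6827 = -7*1017 + 292
1017 = 3*292 + 141
292 = 2*141 + 10
141 = 14*10 + 1
10 = 10*1 + 0  (stop)
So -6827/1017 = [-7; 3, 2, 14, 10].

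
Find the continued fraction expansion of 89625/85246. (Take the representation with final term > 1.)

89625 = 1*85246 + 4379
85246 = 19*4379 + 2045
4379 = 2*2045 + 289
2045 = 7*289 + 22
289 = 13*22 + 3
22 = 7*3 + 1
3 = 3*1 + 0  (stop)
So 89625/85246 = [1; 19, 2, 7, 13, 7, 3].

[1; 19, 2, 7, 13, 7, 3]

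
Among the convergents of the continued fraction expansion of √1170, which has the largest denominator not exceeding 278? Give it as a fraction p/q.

6499/190

√1170 = [34; 4, 1, 6, 1, 4, 68, …] (period length 6).
Convergents:
  p_0/q_0 = 34/1
  p_1/q_1 = 137/4
  p_2/q_2 = 171/5
  p_3/q_3 = 1163/34
  p_4/q_4 = 1334/39
  p_5/q_5 = 6499/190
  p_6/q_6 = 443266/12959
q_5 = 190 ≤ 278 < 12959 = q_6, so the answer is 6499/190.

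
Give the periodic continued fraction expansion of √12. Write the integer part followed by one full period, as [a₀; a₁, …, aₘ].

a₀ = ⌊√12⌋ = 3.
With m₀=0, d₀=1 and mₖ₊₁ = dₖaₖ − mₖ, dₖ₊₁ = (n − mₖ₊₁²)/dₖ, aₖ₊₁ = ⌊(a₀+mₖ₊₁)/dₖ₊₁⌋:
  k=1: m=3, d=3, a=2
  k=2: m=3, d=1, a=6
d=1 and a=2a₀=6 at k=2, so the next step gives (m, d) = (3, 3) again — its k=1 value — and the period has length 2.

[3; 2, 6]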